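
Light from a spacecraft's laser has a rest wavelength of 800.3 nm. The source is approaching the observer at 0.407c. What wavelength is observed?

519.6 nm

Relativistic Doppler for wavelength: λ' = λ₀ · √((1 − β)/(1 + β)).
λ' = 800.3 × √(0.5930/1.4070) = 800.3 × 0.64920 ≈ 519.6 nm.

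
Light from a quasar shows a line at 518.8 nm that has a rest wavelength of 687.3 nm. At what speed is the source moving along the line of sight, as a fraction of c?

λ'/λ₀ = 0.7548 < 1 (blueshift), so the source is approaching.
λ'/λ₀ = √((1 − β)/(1 + β)) for an approaching source ⇒ β = (1 − r²)/(1 + r²) with r = λ'/λ₀.
β = (1 − 0.5698)/(1 + 0.5698) ≈ 0.274.

0.274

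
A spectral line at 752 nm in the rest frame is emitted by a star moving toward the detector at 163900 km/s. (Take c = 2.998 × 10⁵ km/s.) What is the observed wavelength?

β = v/c = 163900/299800 = 0.5467.
Relativistic Doppler for wavelength: λ' = λ₀ · √((1 − β)/(1 + β)).
λ' = 752 × √(0.4533/1.5467) = 752 × 0.54137 ≈ 407.1 nm.

407.1 nm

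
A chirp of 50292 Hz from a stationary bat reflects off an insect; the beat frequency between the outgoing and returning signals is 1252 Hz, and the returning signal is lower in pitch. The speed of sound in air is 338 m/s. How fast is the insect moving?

4.3 m/s

Double Doppler shift off a moving reflector: f₂ = f₀ · (v + u)/(v − u) (u > 0 toward emitter).
Returning signal is lower, so f₂ = f₀ − Δf = 50292 − 1252 = 49040 Hz.
Rearranging, u = v · (f₂ − f₀)/(f₂ + f₀) = 338 × -1252/99332 ≈ -4.3 m/s.
So the insect is moving at 4.3 m/s away from the emitter.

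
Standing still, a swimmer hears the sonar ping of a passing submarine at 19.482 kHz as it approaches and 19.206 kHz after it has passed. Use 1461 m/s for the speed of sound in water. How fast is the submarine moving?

10.4 m/s

f₁/f₂ = (v + v_s)/(v − v_s), so v_s = v · (f₁ − f₂)/(f₁ + f₂).
v_s = 1461 × (19.482 − 19.206)/(19.482 + 19.206) = 1461 × 0.276/38.688 ≈ 10.4 m/s.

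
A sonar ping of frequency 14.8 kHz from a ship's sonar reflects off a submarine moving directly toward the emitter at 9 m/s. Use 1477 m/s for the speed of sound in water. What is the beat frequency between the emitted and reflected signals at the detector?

181 Hz

The submarine first receives the wave as a moving observer: f₁ = f₀ · (v + u)/v = 14.8 × (1477 + 9)/1477 ≈ 14.8902 kHz.
The reflection then acts as a moving source: f₂ = f₁ · v/(v − u) ≈ 14.9815 kHz.
Equivalently f₂ = f₀ · (v + u)/(v − u).
Beat frequency (with f₀ = 14800 Hz): |f₂ − f₀| = 2u·f₀/(v − u) = 2 × 9 × 14800/1468 ≈ 181 Hz.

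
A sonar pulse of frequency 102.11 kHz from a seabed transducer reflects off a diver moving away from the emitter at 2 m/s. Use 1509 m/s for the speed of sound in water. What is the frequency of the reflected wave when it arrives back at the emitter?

The diver first receives the wave as a moving observer: f₁ = f₀ · (v − u)/v = 102.11 × (1509 − 2)/1509 ≈ 102.0 kHz.
On reflection it acts as a source moving away from the stationary detector: f₂ = f₁ · v/(v + u) = 102.0 × 1509/1511 ≈ 101.8 kHz.
Equivalently f₂ = f₀ · (v − u)/(v + u).

101.8 kHz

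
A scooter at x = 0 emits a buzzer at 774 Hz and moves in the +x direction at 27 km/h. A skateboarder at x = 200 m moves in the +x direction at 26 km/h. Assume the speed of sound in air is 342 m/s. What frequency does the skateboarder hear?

27 km/h = 7.5 m/s; 26 km/h = 7.222 m/s.
The observer lies on the +x side, so the source is heading toward the observer and the observer is heading away from the source.
With source approaching and observer receding, f' = f · (v − v_o)/(v − v_s).
f' = 774 × (342 − 7.222)/(342 − 7.5) = 774 × 334.78/334.5 ≈ 775 Hz.

775 Hz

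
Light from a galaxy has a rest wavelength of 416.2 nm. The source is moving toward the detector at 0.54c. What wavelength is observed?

Relativistic Doppler for wavelength: λ' = λ₀ · √((1 − β)/(1 + β)).
λ' = 416.2 × √(0.4600/1.5400) = 416.2 × 0.54654 ≈ 227.5 nm.

227.5 nm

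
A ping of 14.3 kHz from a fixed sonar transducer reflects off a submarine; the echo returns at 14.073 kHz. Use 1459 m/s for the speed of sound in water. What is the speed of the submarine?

Double Doppler shift off a moving reflector: f₂ = f₀ · (v + u)/(v − u) (u > 0 toward emitter).
Rearranging, u = v · (f₂ − f₀)/(f₂ + f₀) = 1459 × -0.227/28.373 ≈ -11.7 m/s.
So the submarine is moving at 11.7 m/s away from the emitter.

11.7 m/s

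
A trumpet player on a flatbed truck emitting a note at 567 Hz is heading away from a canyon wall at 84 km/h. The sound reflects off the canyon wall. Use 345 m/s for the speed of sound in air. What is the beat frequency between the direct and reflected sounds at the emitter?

72 Hz

84 km/h = 23.33 m/s.
The canyon wall receives the sound from a moving source: f₁ = f₀ · v/(v + v_e) = 567 × 345/368.33 ≈ 531.1 Hz.
On the return leg the trumpet player on a flatbed truck is a moving observer: f₂ = f₁ · (v − v_e)/v = 531.1 × 321.67/345 ≈ 495.2 Hz.
Beat against the emitted tone: |f₂ − f₀| = 2v_e·f₀/(v + v_e) = 2 × 23.33 × 567/368.33 ≈ 72 Hz.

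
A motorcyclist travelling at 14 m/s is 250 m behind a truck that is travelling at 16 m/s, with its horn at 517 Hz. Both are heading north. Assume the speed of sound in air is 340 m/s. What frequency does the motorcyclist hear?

The motorcyclist is behind, so the truck is moving away from it while the motorcyclist is moving toward the truck.
Both move, so f' = f · (v + v_o)/(v + v_s).
f' = 517 × (340 + 14)/(340 + 16) = 517 × 354/356 ≈ 514 Hz.

514 Hz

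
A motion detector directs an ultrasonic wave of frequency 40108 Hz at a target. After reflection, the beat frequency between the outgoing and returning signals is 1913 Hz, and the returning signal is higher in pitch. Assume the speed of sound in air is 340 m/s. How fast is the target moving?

Double Doppler shift off a moving reflector: f₂ = f₀ · (v + u)/(v − u) (u > 0 toward emitter).
Returning signal is higher, so f₂ = f₀ + Δf = 40108 + 1913 = 42021 Hz.
Rearranging, u = v · (f₂ − f₀)/(f₂ + f₀) = 340 × 1913/82129 ≈ 7.9 m/s.
So the target is moving at 7.9 m/s toward the emitter.

7.9 m/s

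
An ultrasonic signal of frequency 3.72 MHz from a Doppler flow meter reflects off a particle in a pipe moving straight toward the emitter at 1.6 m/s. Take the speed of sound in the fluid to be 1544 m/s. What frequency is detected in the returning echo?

3.728 MHz

At the particle in a pipe (a moving observer), f₁ = f₀ · (v + u)/v = 3.72 × 1545.6/1544 ≈ 3.724 MHz.
On reflection it acts as a source moving toward the stationary detector: f₂ = f₁ · v/(v − u) = 3.724 × 1544/1542.4 ≈ 3.728 MHz.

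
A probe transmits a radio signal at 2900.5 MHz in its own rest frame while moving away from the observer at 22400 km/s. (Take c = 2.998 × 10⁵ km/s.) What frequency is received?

2691.3 MHz

β = v/c = 22400/299800 = 0.0747.
Relativistic Doppler for frequency: f' = f₀ · √((1 − β)/(1 + β)).
f' = 2900.5 × √(0.9253/1.0747) = 2900.5 × 0.92788 ≈ 2691.3 MHz.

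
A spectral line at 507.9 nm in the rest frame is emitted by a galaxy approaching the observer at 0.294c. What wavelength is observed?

375.2 nm

Relativistic Doppler for wavelength: λ' = λ₀ · √((1 − β)/(1 + β)).
λ' = 507.9 × √(0.7060/1.2940) = 507.9 × 0.73864 ≈ 375.2 nm.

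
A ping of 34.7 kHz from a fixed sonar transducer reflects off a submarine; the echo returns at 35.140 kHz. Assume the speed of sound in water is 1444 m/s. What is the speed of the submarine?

9.1 m/s

Double Doppler shift off a moving reflector: f₂ = f₀ · (v + u)/(v − u) (u > 0 toward emitter).
Rearranging, u = v · (f₂ − f₀)/(f₂ + f₀) = 1444 × 0.440/69.840 ≈ 9.1 m/s.
So the submarine is moving at 9.1 m/s toward the emitter.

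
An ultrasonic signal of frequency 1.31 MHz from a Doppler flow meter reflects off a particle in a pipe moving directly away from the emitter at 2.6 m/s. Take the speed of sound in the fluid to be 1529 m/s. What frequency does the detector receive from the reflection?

At the particle in a pipe (a moving observer), f₁ = f₀ · (v − u)/v = 1.31 × 1526.4/1529 ≈ 1.3078 MHz.
The reflection then acts as a moving source: f₂ = f₁ · v/(v + u) ≈ 1.3056 MHz.
Equivalently f₂ = f₀ · (v − u)/(v + u).

1.3056 MHz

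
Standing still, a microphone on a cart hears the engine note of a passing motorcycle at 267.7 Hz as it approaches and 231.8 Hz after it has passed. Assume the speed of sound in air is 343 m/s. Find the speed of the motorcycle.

f₁/f₂ = (v + v_s)/(v − v_s), so v_s = v · (f₁ − f₂)/(f₁ + f₂).
v_s = 343 × (267.7 − 231.8)/(267.7 + 231.8) = 343 × 35.9/499.5 ≈ 24.7 m/s.

24.7 m/s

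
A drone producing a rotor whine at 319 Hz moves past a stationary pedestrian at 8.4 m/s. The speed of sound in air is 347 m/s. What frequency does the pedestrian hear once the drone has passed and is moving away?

311 Hz

Receding: f₂ = f · v/(v + v_s) = 319 × 347/355.4 ≈ 311 Hz.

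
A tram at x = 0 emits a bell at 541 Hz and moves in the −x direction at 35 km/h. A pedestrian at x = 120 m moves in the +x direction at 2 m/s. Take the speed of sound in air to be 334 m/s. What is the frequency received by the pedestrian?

35 km/h = 9.722 m/s.
The observer lies on the +x side, so the source is heading away from the observer and the observer is heading away from the source.
General Doppler shift: f' = f · (v − v_o)/(v + v_s).
f' = 541 × (334 − 2)/(334 + 9.722) = 541 × 332/343.72 ≈ 523 Hz.

523 Hz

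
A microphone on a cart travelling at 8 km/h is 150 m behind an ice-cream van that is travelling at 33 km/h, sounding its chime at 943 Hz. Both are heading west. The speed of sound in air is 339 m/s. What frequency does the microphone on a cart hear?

924 Hz

33 km/h = 9.167 m/s; 8 km/h = 2.222 m/s.
The microphone on a cart is behind, so the ice-cream van is moving away from it while the microphone on a cart is moving toward the ice-cream van.
Both move, so f' = f · (v + v_o)/(v + v_s).
f' = 943 × (339 + 2.222)/(339 + 9.167) = 943 × 341.22/348.17 ≈ 924 Hz.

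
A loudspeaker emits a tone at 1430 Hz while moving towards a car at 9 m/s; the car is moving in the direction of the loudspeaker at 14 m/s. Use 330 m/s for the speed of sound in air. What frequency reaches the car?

1532 Hz

Both move, so f' = f · (v + v_o)/(v − v_s).
f' = 1430 × (330 + 14)/(330 − 9) = 1430 × 344/321 ≈ 1532 Hz.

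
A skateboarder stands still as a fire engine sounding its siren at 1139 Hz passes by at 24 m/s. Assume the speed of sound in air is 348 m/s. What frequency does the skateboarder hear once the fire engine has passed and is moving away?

Receding: f₂ = f · v/(v + v_s) = 1139 × 348/372 ≈ 1066 Hz.

1066 Hz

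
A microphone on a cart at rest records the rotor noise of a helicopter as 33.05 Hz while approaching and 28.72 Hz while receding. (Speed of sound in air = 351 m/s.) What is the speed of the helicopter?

24.6 m/s

f₁/f₂ = (v + v_s)/(v − v_s), so v_s = v · (f₁ − f₂)/(f₁ + f₂).
v_s = 351 × (33.05 − 28.72)/(33.05 + 28.72) = 351 × 4.33/61.77 ≈ 24.6 m/s.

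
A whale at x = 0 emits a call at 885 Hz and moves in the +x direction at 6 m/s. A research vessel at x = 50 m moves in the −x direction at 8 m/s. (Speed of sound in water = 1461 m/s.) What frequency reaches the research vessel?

894 Hz

The observer lies on the +x side, so the source is heading toward the observer and the observer is heading toward the source.
General Doppler shift: f' = f · (v + v_o)/(v − v_s).
f' = 885 × (1461 + 8)/(1461 − 6) = 885 × 1469/1455 ≈ 894 Hz.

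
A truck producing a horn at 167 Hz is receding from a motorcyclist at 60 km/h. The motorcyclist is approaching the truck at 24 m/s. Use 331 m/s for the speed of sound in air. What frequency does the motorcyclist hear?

171 Hz

60 km/h = 16.67 m/s.
Both move, so f' = f · (v + v_o)/(v + v_s).
f' = 167 × (331 + 24)/(331 + 16.67) = 167 × 355/347.67 ≈ 171 Hz.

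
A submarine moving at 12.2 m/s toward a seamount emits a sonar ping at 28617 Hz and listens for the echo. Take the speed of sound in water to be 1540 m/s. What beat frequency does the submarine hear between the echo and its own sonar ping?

457 Hz

The seamount receives the sound from a moving source: f₁ = f₀ · v/(v − v_e) = 28617 × 1540/1527.8 ≈ 28846 Hz.
On the return leg the submarine is a moving observer: f₂ = f₁ · (v + v_e)/v = 28846 × 1552.2/1540 ≈ 29074 Hz.
Beat against the emitted tone: |f₂ − f₀| = 2v_e·f₀/(v − v_e) = 2 × 12.2 × 28617/1527.8 ≈ 457 Hz.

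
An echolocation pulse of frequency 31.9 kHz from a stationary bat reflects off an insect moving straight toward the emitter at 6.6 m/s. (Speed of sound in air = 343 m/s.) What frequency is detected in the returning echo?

33.2 kHz

The insect first receives the wave as a moving observer: f₁ = f₀ · (v + u)/v = 31.9 × (343 + 6.6)/343 ≈ 32.5 kHz.
The reflection then acts as a moving source: f₂ = f₁ · v/(v − u) ≈ 33.2 kHz.
Equivalently f₂ = f₀ · (v + u)/(v − u).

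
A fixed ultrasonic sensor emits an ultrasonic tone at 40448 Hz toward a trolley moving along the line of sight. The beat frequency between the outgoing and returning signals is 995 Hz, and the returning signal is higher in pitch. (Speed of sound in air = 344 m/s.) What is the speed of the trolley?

4.2 m/s

Double Doppler shift off a moving reflector: f₂ = f₀ · (v + u)/(v − u) (u > 0 toward emitter).
Returning signal is higher, so f₂ = f₀ + Δf = 40448 + 995 = 41443 Hz.
Rearranging, u = v · (f₂ − f₀)/(f₂ + f₀) = 344 × 995/81891 ≈ 4.2 m/s.
So the trolley is moving at 4.2 m/s toward the emitter.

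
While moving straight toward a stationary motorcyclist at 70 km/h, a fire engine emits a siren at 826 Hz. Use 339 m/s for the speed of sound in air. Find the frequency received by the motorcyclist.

70 km/h = 19.44 m/s.
Only the source moves, toward the listener, so f' = f · v/(v − v_s).
f' = 826 × 339/(339 − 19.44) = 826 × 339/319.6 ≈ 876 Hz.

876 Hz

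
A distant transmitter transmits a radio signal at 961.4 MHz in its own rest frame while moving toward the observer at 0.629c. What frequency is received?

Relativistic Doppler for frequency: f' = f₀ · √((1 + β)/(1 − β)).
f' = 961.4 × √(1.6290/0.3710) = 961.4 × 2.09543 ≈ 2014.5 MHz.

2014.5 MHz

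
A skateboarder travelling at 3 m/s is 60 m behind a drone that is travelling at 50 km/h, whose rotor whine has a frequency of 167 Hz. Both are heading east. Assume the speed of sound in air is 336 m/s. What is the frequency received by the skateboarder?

50 km/h = 13.89 m/s.
The skateboarder is behind, so the drone is moving away from it while the skateboarder is moving toward the drone.
Both move, so f' = f · (v + v_o)/(v + v_s).
f' = 167 × (336 + 3)/(336 + 13.89) = 167 × 339/349.89 ≈ 162 Hz.

162 Hz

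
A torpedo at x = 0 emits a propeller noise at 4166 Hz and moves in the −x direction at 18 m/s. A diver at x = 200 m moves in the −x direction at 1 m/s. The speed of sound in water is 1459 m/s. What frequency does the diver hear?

4118 Hz

The observer lies on the +x side, so the source is heading away from the observer and the observer is heading toward the source.
With source receding and observer approaching, f' = f · (v + v_o)/(v + v_s).
f' = 4166 × (1459 + 1)/(1459 + 18) = 4166 × 1460/1477 ≈ 4118 Hz.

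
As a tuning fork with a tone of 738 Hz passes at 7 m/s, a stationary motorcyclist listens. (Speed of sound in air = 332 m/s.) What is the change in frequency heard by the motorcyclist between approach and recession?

Approaching: f₁ = f · v/(v − v_s) = 738 × 332/325 ≈ 753.9 Hz.
Receding: f₂ = f · v/(v + v_s) = 738 × 332/339 ≈ 722.8 Hz.
Drop: f₁ − f₂ = 2f·v·v_s/(v² − v_s²) = 2 × 738 × 332 × 7/(332² − 7²) ≈ 31.1 Hz.

31.1 Hz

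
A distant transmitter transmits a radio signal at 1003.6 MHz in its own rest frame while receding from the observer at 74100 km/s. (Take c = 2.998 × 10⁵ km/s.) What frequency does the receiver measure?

β = v/c = 74100/299800 = 0.2472.
Relativistic Doppler for frequency: f' = f₀ · √((1 − β)/(1 + β)).
f' = 1003.6 × √(0.7528/1.2472) = 1003.6 × 0.77694 ≈ 779.7 MHz.

779.7 MHz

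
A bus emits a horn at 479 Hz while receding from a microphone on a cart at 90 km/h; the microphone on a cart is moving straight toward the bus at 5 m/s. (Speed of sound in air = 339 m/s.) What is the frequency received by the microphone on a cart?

453 Hz

90 km/h = 25 m/s.
General Doppler shift: f' = f · (v + v_o)/(v + v_s).
f' = 479 × (339 + 5)/(339 + 25) = 479 × 344/364 ≈ 453 Hz.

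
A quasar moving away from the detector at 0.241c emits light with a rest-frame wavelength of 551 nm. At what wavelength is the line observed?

704.6 nm

Relativistic Doppler for wavelength: λ' = λ₀ · √((1 + β)/(1 − β)).
λ' = 551 × √(1.2410/0.7590) = 551 × 1.27869 ≈ 704.6 nm.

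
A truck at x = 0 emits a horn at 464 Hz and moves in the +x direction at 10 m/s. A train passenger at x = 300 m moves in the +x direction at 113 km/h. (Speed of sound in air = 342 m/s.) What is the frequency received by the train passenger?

434 Hz

113 km/h = 31.39 m/s.
The observer lies on the +x side, so the source is heading toward the observer and the observer is heading away from the source.
Both move, so f' = f · (v − v_o)/(v − v_s).
f' = 464 × (342 − 31.39)/(342 − 10) = 464 × 310.61/332 ≈ 434 Hz.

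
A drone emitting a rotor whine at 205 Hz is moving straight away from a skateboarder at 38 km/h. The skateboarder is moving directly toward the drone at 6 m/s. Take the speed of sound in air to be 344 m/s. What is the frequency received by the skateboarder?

202 Hz

38 km/h = 10.56 m/s.
With source receding and observer approaching, f' = f · (v + v_o)/(v + v_s).
f' = 205 × (344 + 6)/(344 + 10.56) = 205 × 350/354.56 ≈ 202 Hz.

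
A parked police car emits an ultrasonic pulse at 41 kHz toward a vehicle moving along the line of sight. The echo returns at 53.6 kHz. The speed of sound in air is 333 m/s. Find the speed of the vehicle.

44 m/s

Double Doppler shift off a moving reflector: f₂ = f₀ · (v + u)/(v − u) (u > 0 toward emitter).
Rearranging, u = v · (f₂ − f₀)/(f₂ + f₀) = 333 × 12.6/94.6 ≈ 44 m/s.
So the vehicle is moving at 44 m/s toward the emitter.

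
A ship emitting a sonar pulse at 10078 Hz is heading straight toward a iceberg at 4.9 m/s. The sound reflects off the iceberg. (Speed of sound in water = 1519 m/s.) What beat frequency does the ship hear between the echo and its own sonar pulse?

65 Hz

The iceberg receives the sound from a moving source: f₁ = f₀ · v/(v − v_e) = 10078 × 1519/1514.1 ≈ 10110.6 Hz.
On the return leg the ship is a moving observer: f₂ = f₁ · (v + v_e)/v = 10110.6 × 1523.9/1519 ≈ 10143.2 Hz.
Equivalently f₂ = f₀ · (v + v_e)/(v − v_e).
Beat against the emitted tone: |f₂ − f₀| = 2v_e·f₀/(v − v_e) = 2 × 4.9 × 10078/1514.1 ≈ 65 Hz.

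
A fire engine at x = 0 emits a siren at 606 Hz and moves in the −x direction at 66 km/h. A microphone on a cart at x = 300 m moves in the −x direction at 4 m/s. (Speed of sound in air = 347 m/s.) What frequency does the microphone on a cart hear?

582 Hz

66 km/h = 18.33 m/s.
The observer lies on the +x side, so the source is heading away from the observer and the observer is heading toward the source.
With source receding and observer approaching, f' = f · (v + v_o)/(v + v_s).
f' = 606 × (347 + 4)/(347 + 18.33) = 606 × 351/365.33 ≈ 582 Hz.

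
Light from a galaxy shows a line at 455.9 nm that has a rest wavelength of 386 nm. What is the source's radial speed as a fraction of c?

0.165

λ'/λ₀ = 1.1811 > 1 (redshift), so the source is receding.
λ'/λ₀ = √((1 + β)/(1 − β)) for a receding source ⇒ β = (r² − 1)/(r² + 1) with r = λ'/λ₀.
β = (1.3950 − 1)/(1.3950 + 1) ≈ 0.165.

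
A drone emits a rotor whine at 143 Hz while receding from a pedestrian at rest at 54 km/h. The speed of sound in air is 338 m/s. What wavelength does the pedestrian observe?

54 km/h = 15 m/s.
Moving source, stationary observer: f' = f · v/(v + v_s) since the source is receding.
f' = 143 × 338/(338 + 15) ≈ 137 Hz.
λ' = v/f' = 338/136.924 ≈ 2.47 m.

2.47 m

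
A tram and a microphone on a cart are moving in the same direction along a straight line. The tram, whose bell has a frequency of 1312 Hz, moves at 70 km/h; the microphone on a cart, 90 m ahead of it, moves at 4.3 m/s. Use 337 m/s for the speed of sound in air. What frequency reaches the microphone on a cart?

1375 Hz

70 km/h = 19.44 m/s.
The microphone on a cart is ahead, so the tram is moving toward it while the microphone on a cart is moving away from the tram.
With source approaching and observer receding, f' = f · (v − v_o)/(v − v_s).
f' = 1312 × (337 − 4.3)/(337 − 19.44) = 1312 × 332.7/317.56 ≈ 1375 Hz.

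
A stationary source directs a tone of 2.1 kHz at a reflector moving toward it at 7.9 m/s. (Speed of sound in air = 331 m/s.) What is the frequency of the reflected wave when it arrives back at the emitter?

The reflector first receives the wave as a moving observer: f₁ = f₀ · (v + u)/v = 2.1 × (331 + 7.9)/331 ≈ 2.15 kHz.
The reflection then acts as a moving source: f₂ = f₁ · v/(v − u) ≈ 2.20 kHz.

2.20 kHz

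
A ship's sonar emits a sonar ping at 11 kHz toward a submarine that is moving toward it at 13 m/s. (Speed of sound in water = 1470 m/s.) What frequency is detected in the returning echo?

At the submarine (a moving observer), f₁ = f₀ · (v + u)/v = 11 × 1483/1470 ≈ 11.10 kHz.
The reflection then acts as a moving source: f₂ = f₁ · v/(v − u) ≈ 11.20 kHz.
Equivalently f₂ = f₀ · (v + u)/(v − u).

11.20 kHz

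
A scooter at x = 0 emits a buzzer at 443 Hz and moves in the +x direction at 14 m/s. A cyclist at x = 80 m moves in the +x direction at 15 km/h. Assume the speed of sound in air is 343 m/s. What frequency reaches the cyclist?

15 km/h = 4.167 m/s.
The observer lies on the +x side, so the source is heading toward the observer and the observer is heading away from the source.
With source approaching and observer receding, f' = f · (v − v_o)/(v − v_s).
f' = 443 × (343 − 4.167)/(343 − 14) = 443 × 338.83/329 ≈ 456 Hz.

456 Hz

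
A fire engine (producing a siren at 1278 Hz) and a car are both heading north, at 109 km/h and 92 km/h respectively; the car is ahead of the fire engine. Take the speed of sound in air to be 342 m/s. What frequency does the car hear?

1297 Hz

109 km/h = 30.28 m/s; 92 km/h = 25.56 m/s.
The car is ahead, so the fire engine is moving toward it while the car is moving away from the fire engine.
With source approaching and observer receding, f' = f · (v − v_o)/(v − v_s).
f' = 1278 × (342 − 25.56)/(342 − 30.28) = 1278 × 316.44/311.72 ≈ 1297 Hz.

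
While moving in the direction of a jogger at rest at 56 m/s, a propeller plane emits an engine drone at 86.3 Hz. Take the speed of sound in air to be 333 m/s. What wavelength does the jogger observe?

Moving source, stationary observer: f' = f · v/(v − v_s) since the source is approaching.
f' = 86.3 × 333/(333 − 56) ≈ 104 Hz.
λ' = v/f' = 333/103.747 ≈ 3.21 m.

3.21 m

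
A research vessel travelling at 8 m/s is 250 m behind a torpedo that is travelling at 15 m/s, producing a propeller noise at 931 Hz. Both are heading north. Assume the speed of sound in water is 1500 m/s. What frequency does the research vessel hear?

927 Hz

The research vessel is behind, so the torpedo is moving away from it while the research vessel is moving toward the torpedo.
Both move, so f' = f · (v + v_o)/(v + v_s).
f' = 931 × (1500 + 8)/(1500 + 15) = 931 × 1508/1515 ≈ 927 Hz.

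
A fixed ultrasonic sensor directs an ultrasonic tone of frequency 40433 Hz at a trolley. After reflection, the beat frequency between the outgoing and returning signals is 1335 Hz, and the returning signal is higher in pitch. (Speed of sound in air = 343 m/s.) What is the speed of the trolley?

5.6 m/s

Double Doppler shift off a moving reflector: f₂ = f₀ · (v + u)/(v − u) (u > 0 toward emitter).
Returning signal is higher, so f₂ = f₀ + Δf = 40433 + 1335 = 41768 Hz.
Rearranging, u = v · (f₂ − f₀)/(f₂ + f₀) = 343 × 1335/82201 ≈ 5.6 m/s.
So the trolley is moving at 5.6 m/s toward the emitter.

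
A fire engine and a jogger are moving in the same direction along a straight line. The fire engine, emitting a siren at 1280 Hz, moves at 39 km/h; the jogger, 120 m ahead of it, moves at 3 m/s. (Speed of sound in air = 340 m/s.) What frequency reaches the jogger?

1310 Hz

39 km/h = 10.83 m/s.
The jogger is ahead, so the fire engine is moving toward it while the jogger is moving away from the fire engine.
Both move, so f' = f · (v − v_o)/(v − v_s).
f' = 1280 × (340 − 3)/(340 − 10.83) = 1280 × 337/329.17 ≈ 1310 Hz.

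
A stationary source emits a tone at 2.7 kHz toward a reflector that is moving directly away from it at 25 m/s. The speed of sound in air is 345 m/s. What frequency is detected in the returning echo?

The reflector first receives the wave as a moving observer: f₁ = f₀ · (v − u)/v = 2.7 × (345 − 25)/345 ≈ 2.50 kHz.
On reflection it acts as a source moving away from the stationary detector: f₂ = f₁ · v/(v + u) = 2.50 × 345/370 ≈ 2.34 kHz.

2.34 kHz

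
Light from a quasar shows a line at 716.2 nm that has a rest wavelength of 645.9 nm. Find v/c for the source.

λ'/λ₀ = 1.1088 > 1 (redshift), so the source is receding.
λ'/λ₀ = √((1 + β)/(1 − β)) for a receding source ⇒ β = (r² − 1)/(r² + 1) with r = λ'/λ₀.
β = (1.2295 − 1)/(1.2295 + 1) ≈ 0.103.

0.103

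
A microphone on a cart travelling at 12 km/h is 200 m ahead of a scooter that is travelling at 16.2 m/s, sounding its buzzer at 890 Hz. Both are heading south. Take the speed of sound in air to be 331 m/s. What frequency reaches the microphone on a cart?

12 km/h = 3.333 m/s.
The microphone on a cart is ahead, so the scooter is moving toward it while the microphone on a cart is moving away from the scooter.
Both move, so f' = f · (v − v_o)/(v − v_s).
f' = 890 × (331 − 3.333)/(331 − 16.2) = 890 × 327.67/314.8 ≈ 926 Hz.

926 Hz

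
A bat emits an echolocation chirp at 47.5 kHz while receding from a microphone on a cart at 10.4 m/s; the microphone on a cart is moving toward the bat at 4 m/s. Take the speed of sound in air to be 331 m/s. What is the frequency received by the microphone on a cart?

With source receding and observer approaching, f' = f · (v + v_o)/(v + v_s).
f' = 47.5 × (331 + 4)/(331 + 10.4) = 47.5 × 335/341.4 ≈ 46.6 kHz.

46.6 kHz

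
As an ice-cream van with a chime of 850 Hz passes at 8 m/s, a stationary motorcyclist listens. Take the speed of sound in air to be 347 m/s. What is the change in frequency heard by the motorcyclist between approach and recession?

Approaching: f₁ = f · v/(v − v_s) = 850 × 347/339 ≈ 870.1 Hz.
Receding: f₂ = f · v/(v + v_s) = 850 × 347/355 ≈ 830.8 Hz.
Drop: f₁ − f₂ = 2f·v·v_s/(v² − v_s²) = 2 × 850 × 347 × 8/(347² − 8²) ≈ 39.2 Hz.

39.2 Hz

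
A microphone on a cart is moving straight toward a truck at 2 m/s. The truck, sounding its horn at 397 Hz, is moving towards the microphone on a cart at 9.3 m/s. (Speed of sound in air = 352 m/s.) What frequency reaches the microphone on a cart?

Both move, so f' = f · (v + v_o)/(v − v_s).
f' = 397 × (352 + 2)/(352 − 9.3) = 397 × 354/342.7 ≈ 410 Hz.

410 Hz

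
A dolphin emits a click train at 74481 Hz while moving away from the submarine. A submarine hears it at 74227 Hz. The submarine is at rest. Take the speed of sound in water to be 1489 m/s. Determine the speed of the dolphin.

f' = f · v/(v + v_s) ⇒ v_s = v · |1 − f/f'|.
v_s = 1489 × |1 − 74481/74227| = 1489 × 0.003422 ≈ 5.1 m/s.

5.1 m/s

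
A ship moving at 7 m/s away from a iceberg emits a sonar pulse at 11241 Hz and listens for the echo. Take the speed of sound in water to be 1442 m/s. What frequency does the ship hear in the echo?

The iceberg receives the sound from a moving source: f₁ = f₀ · v/(v + v_e) = 11241 × 1442/1449 ≈ 11187 Hz.
On the return leg the ship is a moving observer: f₂ = f₁ · (v − v_e)/v = 11187 × 1435/1442 ≈ 11132 Hz.
Equivalently f₂ = f₀ · (v − v_e)/(v + v_e).

11132 Hz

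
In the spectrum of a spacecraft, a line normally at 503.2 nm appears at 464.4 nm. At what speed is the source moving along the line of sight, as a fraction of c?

λ'/λ₀ = 0.9229 < 1 (blueshift), so the source is approaching.
λ'/λ₀ = √((1 − β)/(1 + β)) for an approaching source ⇒ β = (1 − r²)/(1 + r²) with r = λ'/λ₀.
β = (1 − 0.8517)/(1 + 0.8517) ≈ 0.080.

0.080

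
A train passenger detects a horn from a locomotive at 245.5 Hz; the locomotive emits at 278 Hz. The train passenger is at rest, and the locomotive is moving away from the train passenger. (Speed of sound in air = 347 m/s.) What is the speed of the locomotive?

f' = f · v/(v + v_s) ⇒ v_s = v · |1 − f/f'|.
v_s = 347 × |1 − 278/245.5| = 347 × 0.1324 ≈ 46 m/s.

46 m/s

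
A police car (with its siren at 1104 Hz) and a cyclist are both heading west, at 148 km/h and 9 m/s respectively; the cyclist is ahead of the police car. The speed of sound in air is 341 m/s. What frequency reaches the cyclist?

148 km/h = 41.11 m/s.
The cyclist is ahead, so the police car is moving toward it while the cyclist is moving away from the police car.
General Doppler shift: f' = f · (v − v_o)/(v − v_s).
f' = 1104 × (341 − 9)/(341 − 41.11) = 1104 × 332/299.89 ≈ 1222 Hz.

1222 Hz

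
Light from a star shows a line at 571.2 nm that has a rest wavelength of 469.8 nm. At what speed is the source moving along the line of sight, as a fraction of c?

0.193c

λ'/λ₀ = 1.2158 > 1 (redshift), so the source is receding.
λ'/λ₀ = √((1 + β)/(1 − β)) for a receding source ⇒ β = (r² − 1)/(r² + 1) with r = λ'/λ₀.
β = (1.4783 − 1)/(1.4783 + 1) ≈ 0.193.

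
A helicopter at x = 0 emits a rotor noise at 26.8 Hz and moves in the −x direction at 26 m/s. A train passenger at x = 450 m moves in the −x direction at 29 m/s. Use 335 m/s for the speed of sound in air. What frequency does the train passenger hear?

The observer lies on the +x side, so the source is heading away from the observer and the observer is heading toward the source.
General Doppler shift: f' = f · (v + v_o)/(v + v_s).
f' = 26.8 × (335 + 29)/(335 + 26) = 26.8 × 364/361 ≈ 27.0 Hz.

27.0 Hz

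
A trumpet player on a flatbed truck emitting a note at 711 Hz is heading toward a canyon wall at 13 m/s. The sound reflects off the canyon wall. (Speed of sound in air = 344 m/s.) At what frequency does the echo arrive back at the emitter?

767 Hz

The canyon wall receives the sound from a moving source: f₁ = f₀ · v/(v − v_e) = 711 × 344/331 ≈ 739 Hz.
On the return leg the trumpet player on a flatbed truck is a moving observer: f₂ = f₁ · (v + v_e)/v = 739 × 357/344 ≈ 767 Hz.
Equivalently f₂ = f₀ · (v + v_e)/(v − v_e).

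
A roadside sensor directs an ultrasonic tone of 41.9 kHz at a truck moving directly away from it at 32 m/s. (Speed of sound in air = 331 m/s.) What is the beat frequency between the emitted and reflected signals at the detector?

7387 Hz

The truck first receives the wave as a moving observer: f₁ = f₀ · (v − u)/v = 41.9 × (331 − 32)/331 ≈ 37.85 kHz.
On reflection it acts as a source moving away from the stationary detector: f₂ = f₁ · v/(v + u) = 37.85 × 331/363 ≈ 34.51 kHz.
Beat frequency (with f₀ = 41900 Hz): |f₂ − f₀| = 2u·f₀/(v + u) = 2 × 32 × 41900/363 ≈ 7387 Hz.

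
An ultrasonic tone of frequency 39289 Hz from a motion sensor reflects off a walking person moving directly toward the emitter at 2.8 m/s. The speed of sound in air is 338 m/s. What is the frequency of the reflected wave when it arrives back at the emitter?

39945 Hz

At the walking person (a moving observer), f₁ = f₀ · (v + u)/v = 39289 × 340.8/338 ≈ 39614 Hz.
The reflection then acts as a moving source: f₂ = f₁ · v/(v − u) ≈ 39945 Hz.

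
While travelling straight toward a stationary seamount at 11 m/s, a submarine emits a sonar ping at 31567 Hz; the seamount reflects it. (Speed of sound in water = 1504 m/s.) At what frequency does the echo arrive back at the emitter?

32032 Hz

The seamount receives the sound from a moving source: f₁ = f₀ · v/(v − v_e) = 31567 × 1504/1493 ≈ 31800 Hz.
On the return leg the submarine is a moving observer: f₂ = f₁ · (v + v_e)/v = 31800 × 1515/1504 ≈ 32032 Hz.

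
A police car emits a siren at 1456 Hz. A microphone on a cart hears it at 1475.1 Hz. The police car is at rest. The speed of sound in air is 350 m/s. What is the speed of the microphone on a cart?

4.6 m/s

f' > f, so the microphone on a cart is approaching.
f' = f · (v + v_o)/v ⇒ v_o = v · |f'/f − 1|.
v_o = 350 × |1475.1/1456 − 1| = 350 × 0.01312 ≈ 4.6 m/s.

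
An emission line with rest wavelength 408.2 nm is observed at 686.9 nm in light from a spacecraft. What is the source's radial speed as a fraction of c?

0.478c

λ'/λ₀ = 1.6828 > 1 (redshift), so the source is receding.
λ'/λ₀ = √((1 + β)/(1 − β)) for a receding source ⇒ β = (r² − 1)/(r² + 1) with r = λ'/λ₀.
β = (2.8317 − 1)/(2.8317 + 1) ≈ 0.478.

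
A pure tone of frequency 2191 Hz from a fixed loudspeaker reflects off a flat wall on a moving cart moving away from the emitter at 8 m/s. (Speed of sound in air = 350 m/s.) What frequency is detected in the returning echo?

2093 Hz

The flat wall on a moving cart first receives the wave as a moving observer: f₁ = f₀ · (v − u)/v = 2191 × (350 − 8)/350 ≈ 2141 Hz.
On reflection it acts as a source moving away from the stationary detector: f₂ = f₁ · v/(v + u) = 2141 × 350/358 ≈ 2093 Hz.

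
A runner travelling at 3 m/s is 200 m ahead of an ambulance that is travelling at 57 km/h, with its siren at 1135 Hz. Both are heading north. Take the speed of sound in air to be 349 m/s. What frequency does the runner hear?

57 km/h = 15.83 m/s.
The runner is ahead, so the ambulance is moving toward it while the runner is moving away from the ambulance.
General Doppler shift: f' = f · (v − v_o)/(v − v_s).
f' = 1135 × (349 − 3)/(349 − 15.83) = 1135 × 346/333.17 ≈ 1179 Hz.

1179 Hz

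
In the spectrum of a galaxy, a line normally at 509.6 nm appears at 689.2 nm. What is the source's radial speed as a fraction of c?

λ'/λ₀ = 1.3524 > 1 (redshift), so the source is receding.
λ'/λ₀ = √((1 + β)/(1 − β)) for a receding source ⇒ β = (r² − 1)/(r² + 1) with r = λ'/λ₀.
β = (1.8291 − 1)/(1.8291 + 1) ≈ 0.293.

0.293c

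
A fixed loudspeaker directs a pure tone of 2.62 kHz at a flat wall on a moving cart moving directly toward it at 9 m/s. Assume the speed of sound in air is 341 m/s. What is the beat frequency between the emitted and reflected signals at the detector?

142 Hz

At the flat wall on a moving cart (a moving observer), f₁ = f₀ · (v + u)/v = 2.62 × 350/341 ≈ 2.6891 kHz.
The reflection then acts as a moving source: f₂ = f₁ · v/(v − u) ≈ 2.7620 kHz.
Beat frequency (with f₀ = 2620 Hz): |f₂ − f₀| = 2u·f₀/(v − u) = 2 × 9 × 2620/332 ≈ 142 Hz.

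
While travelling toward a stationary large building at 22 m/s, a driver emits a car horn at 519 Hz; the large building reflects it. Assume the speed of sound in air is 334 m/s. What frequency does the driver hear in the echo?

592 Hz

The large building receives the sound from a moving source: f₁ = f₀ · v/(v − v_e) = 519 × 334/312 ≈ 556 Hz.
On the return leg the driver is a moving observer: f₂ = f₁ · (v + v_e)/v = 556 × 356/334 ≈ 592 Hz.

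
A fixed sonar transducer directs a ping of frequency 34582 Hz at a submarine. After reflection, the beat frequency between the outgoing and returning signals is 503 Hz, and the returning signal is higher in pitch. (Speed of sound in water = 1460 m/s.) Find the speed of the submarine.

10.5 m/s

Double Doppler shift off a moving reflector: f₂ = f₀ · (v + u)/(v − u) (u > 0 toward emitter).
Returning signal is higher, so f₂ = f₀ + Δf = 34582 + 503 = 35085 Hz.
Rearranging, u = v · (f₂ − f₀)/(f₂ + f₀) = 1460 × 503/69667 ≈ 10.5 m/s.
So the submarine is moving at 10.5 m/s toward the emitter.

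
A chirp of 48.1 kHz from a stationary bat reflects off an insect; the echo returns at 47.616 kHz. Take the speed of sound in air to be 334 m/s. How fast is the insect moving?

Double Doppler shift off a moving reflector: f₂ = f₀ · (v + u)/(v − u) (u > 0 toward emitter).
Rearranging, u = v · (f₂ − f₀)/(f₂ + f₀) = 334 × -0.484/95.716 ≈ -1.69 m/s.
So the insect is moving at 1.69 m/s away from the emitter.

1.69 m/s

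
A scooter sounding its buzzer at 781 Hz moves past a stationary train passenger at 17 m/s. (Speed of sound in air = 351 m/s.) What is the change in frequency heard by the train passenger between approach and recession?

75.8 Hz

Approaching: f₁ = f · v/(v − v_s) = 781 × 351/334 ≈ 820.8 Hz.
Receding: f₂ = f · v/(v + v_s) = 781 × 351/368 ≈ 744.9 Hz.
Drop: f₁ − f₂ = 2f·v·v_s/(v² − v_s²) = 2 × 781 × 351 × 17/(351² − 17²) ≈ 75.8 Hz.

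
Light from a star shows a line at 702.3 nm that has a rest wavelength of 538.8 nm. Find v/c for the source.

λ'/λ₀ = 1.3035 > 1 (redshift), so the source is receding.
λ'/λ₀ = √((1 + β)/(1 − β)) for a receding source ⇒ β = (r² − 1)/(r² + 1) with r = λ'/λ₀.
β = (1.6990 − 1)/(1.6990 + 1) ≈ 0.259.

0.259c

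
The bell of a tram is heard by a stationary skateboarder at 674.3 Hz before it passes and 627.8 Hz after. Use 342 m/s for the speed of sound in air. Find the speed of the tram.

12.2 m/s

f₁/f₂ = (v + v_s)/(v − v_s), so v_s = v · (f₁ − f₂)/(f₁ + f₂).
v_s = 342 × (674.3 − 627.8)/(674.3 + 627.8) = 342 × 46.5/1302.1 ≈ 12.2 m/s.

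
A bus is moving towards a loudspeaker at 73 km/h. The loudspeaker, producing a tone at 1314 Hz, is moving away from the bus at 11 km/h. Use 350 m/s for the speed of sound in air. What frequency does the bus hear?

1378 Hz

11 km/h = 3.056 m/s; 73 km/h = 20.28 m/s.
Both move, so f' = f · (v + v_o)/(v + v_s).
f' = 1314 × (350 + 20.28)/(350 + 3.056) = 1314 × 370.28/353.06 ≈ 1378 Hz.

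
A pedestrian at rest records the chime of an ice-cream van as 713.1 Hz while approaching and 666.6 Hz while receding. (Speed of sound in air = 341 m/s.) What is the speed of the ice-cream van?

f₁/f₂ = (v + v_s)/(v − v_s), so v_s = v · (f₁ − f₂)/(f₁ + f₂).
v_s = 341 × (713.1 − 666.6)/(713.1 + 666.6) = 341 × 46.5/1379.7 ≈ 11.5 m/s.

11.5 m/s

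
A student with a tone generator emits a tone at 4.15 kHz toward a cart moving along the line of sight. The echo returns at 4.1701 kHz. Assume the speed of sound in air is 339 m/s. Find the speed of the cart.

Double Doppler shift off a moving reflector: f₂ = f₀ · (v + u)/(v − u) (u > 0 toward emitter).
Rearranging, u = v · (f₂ − f₀)/(f₂ + f₀) = 339 × 0.0201/8.3201 ≈ 0.82 m/s.
So the cart is moving at 0.82 m/s toward the emitter.

0.82 m/s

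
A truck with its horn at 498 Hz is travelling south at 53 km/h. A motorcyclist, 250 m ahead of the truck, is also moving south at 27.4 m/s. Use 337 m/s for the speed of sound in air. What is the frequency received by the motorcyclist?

53 km/h = 14.72 m/s.
The motorcyclist is ahead, so the truck is moving toward it while the motorcyclist is moving away from the truck.
With source approaching and observer receding, f' = f · (v − v_o)/(v − v_s).
f' = 498 × (337 − 27.4)/(337 − 14.72) = 498 × 309.6/322.28 ≈ 478 Hz.

478 Hz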